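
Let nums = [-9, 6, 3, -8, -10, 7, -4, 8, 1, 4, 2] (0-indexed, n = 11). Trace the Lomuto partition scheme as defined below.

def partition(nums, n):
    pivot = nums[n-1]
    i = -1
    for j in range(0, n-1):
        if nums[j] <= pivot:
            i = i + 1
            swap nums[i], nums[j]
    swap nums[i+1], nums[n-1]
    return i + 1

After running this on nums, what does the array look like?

[-9, -8, -10, -4, 1, 2, 6, 8, 3, 4, 7]

pivot=2, i=-1
j=0: -9≤2, i=0, swap(0,0) ⇒ [-9, 6, 3, -8, -10, 7, -4, 8, 1, 4, 2]
j=1: 6>2, skip
j=2: 3>2, skip
j=3: -8≤2, i=1, swap(1,3) ⇒ [-9, -8, 3, 6, -10, 7, -4, 8, 1, 4, 2]
j=4: -10≤2, i=2, swap(2,4) ⇒ [-9, -8, -10, 6, 3, 7, -4, 8, 1, 4, 2]
j=5: 7>2, skip
j=6: -4≤2, i=3, swap(3,6) ⇒ [-9, -8, -10, -4, 3, 7, 6, 8, 1, 4, 2]
j=7: 8>2, skip
j=8: 1≤2, i=4, swap(4,8) ⇒ [-9, -8, -10, -4, 1, 7, 6, 8, 3, 4, 2]
j=9: 4>2, skip
swap(5,10) ⇒ [-9, -8, -10, -4, 1, 2, 6, 8, 3, 4, 7]; return 5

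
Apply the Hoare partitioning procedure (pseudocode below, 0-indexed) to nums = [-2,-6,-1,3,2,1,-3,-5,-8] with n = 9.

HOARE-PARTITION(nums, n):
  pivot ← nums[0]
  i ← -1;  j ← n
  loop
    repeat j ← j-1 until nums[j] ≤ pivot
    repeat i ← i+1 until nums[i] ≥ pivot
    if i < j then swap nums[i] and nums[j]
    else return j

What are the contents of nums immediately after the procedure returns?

[-8,-6,-5,-3,2,1,3,-1,-2]

pivot = nums[0] = -2; i = -1, j = 9
j→8 (nums[8]=-8≤-2), i→0 (nums[0]=-2≥-2); i<j, swap → [-8,-6,-1,3,2,1,-3,-5,-2]
j→7 (nums[7]=-5≤-2), i→2 (nums[2]=-1≥-2); i<j, swap → [-8,-6,-5,3,2,1,-3,-1,-2]
j→6 (nums[6]=-3≤-2), i→3 (nums[3]=3≥-2); i<j, swap → [-8,-6,-5,-3,2,1,3,-1,-2]
j→3, i→4; i≥j, return j=3. nums = [-8,-6,-5,-3,2,1,3,-1,-2]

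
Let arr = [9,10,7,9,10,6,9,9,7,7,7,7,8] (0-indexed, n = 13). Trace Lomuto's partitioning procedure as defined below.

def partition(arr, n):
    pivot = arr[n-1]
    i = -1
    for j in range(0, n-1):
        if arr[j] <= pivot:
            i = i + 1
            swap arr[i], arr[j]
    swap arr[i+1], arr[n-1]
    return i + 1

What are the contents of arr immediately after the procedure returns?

pivot=8, i=-1
j=0: 9>8, skip
j=1: 10>8, skip
j=2: 7≤8, i=0, swap(0,2) ⇒ [7,10,9,9,10,6,9,9,7,7,7,7,8]
j=3: 9>8, skip
j=4: 10>8, skip
j=5: 6≤8, i=1, swap(1,5) ⇒ [7,6,9,9,10,10,9,9,7,7,7,7,8]
j=6: 9>8, skip
j=7: 9>8, skip
j=8: 7≤8, i=2, swap(2,8) ⇒ [7,6,7,9,10,10,9,9,9,7,7,7,8]
j=9: 7≤8, i=3, swap(3,9) ⇒ [7,6,7,7,10,10,9,9,9,9,7,7,8]
j=10: 7≤8, i=4, swap(4,10) ⇒ [7,6,7,7,7,10,9,9,9,9,10,7,8]
j=11: 7≤8, i=5, swap(5,11) ⇒ [7,6,7,7,7,7,9,9,9,9,10,10,8]
swap(6,12) ⇒ [7,6,7,7,7,7,8,9,9,9,10,10,9]; return 6

[7,6,7,7,7,7,8,9,9,9,10,10,9]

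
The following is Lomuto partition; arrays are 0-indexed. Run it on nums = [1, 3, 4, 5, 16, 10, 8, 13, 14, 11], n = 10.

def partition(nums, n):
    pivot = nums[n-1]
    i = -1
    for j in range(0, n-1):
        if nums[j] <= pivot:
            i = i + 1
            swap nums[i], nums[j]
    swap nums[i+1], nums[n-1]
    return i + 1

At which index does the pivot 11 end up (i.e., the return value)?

6

pivot=11, i=-1
j=0: 1≤11, i=0, swap(0,0) ⇒ [1, 3, 4, 5, 16, 10, 8, 13, 14, 11]
j=1: 3≤11, i=1, swap(1,1) ⇒ [1, 3, 4, 5, 16, 10, 8, 13, 14, 11]
j=2: 4≤11, i=2, swap(2,2) ⇒ [1, 3, 4, 5, 16, 10, 8, 13, 14, 11]
j=3: 5≤11, i=3, swap(3,3) ⇒ [1, 3, 4, 5, 16, 10, 8, 13, 14, 11]
j=4: 16>11, skip
j=5: 10≤11, i=4, swap(4,5) ⇒ [1, 3, 4, 5, 10, 16, 8, 13, 14, 11]
j=6: 8≤11, i=5, swap(5,6) ⇒ [1, 3, 4, 5, 10, 8, 16, 13, 14, 11]
j=7: 13>11, skip
j=8: 14>11, skip
swap(6,9) ⇒ [1, 3, 4, 5, 10, 8, 11, 13, 14, 16]; return 6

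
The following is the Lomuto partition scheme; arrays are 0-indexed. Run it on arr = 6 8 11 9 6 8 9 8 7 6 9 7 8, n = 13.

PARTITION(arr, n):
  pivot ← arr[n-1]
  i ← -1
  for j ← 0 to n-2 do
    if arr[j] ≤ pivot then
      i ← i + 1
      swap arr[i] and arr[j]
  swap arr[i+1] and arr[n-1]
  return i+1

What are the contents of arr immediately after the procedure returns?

6 8 6 8 8 7 6 7 8 9 9 11 9

pivot = arr[12] = 8; i = -1
j=0: arr[0]=6 ≤ 8 → i=0, swap arr[0],arr[0] (no change) → 6 8 11 9 6 8 9 8 7 6 9 7 8
j=1: arr[1]=8 ≤ 8 → i=1, swap arr[1],arr[1] (no change) → 6 8 11 9 6 8 9 8 7 6 9 7 8
j=2: arr[2]=11 > 8 → no swap
j=3: arr[3]=9 > 8 → no swap
j=4: arr[4]=6 ≤ 8 → i=2, swap arr[2],arr[4] → 6 8 6 9 11 8 9 8 7 6 9 7 8
j=5: arr[5]=8 ≤ 8 → i=3, swap arr[3],arr[5] → 6 8 6 8 11 9 9 8 7 6 9 7 8
j=6: arr[6]=9 > 8 → no swap
j=7: arr[7]=8 ≤ 8 → i=4, swap arr[4],arr[7] → 6 8 6 8 8 9 9 11 7 6 9 7 8
j=8: arr[8]=7 ≤ 8 → i=5, swap arr[5],arr[8] → 6 8 6 8 8 7 9 11 9 6 9 7 8
j=9: arr[9]=6 ≤ 8 → i=6, swap arr[6],arr[9] → 6 8 6 8 8 7 6 11 9 9 9 7 8
j=10: arr[10]=9 > 8 → no swap
j=11: arr[11]=7 ≤ 8 → i=7, swap arr[7],arr[11] → 6 8 6 8 8 7 6 7 9 9 9 11 8
final swap arr[8],arr[12] → 6 8 6 8 8 7 6 7 8 9 9 11 9; return 8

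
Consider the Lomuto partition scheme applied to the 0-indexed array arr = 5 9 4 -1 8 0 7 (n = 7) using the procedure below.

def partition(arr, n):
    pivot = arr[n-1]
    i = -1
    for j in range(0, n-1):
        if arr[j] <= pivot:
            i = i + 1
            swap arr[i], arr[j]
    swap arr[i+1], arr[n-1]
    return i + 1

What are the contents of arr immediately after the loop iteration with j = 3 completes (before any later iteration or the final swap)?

pivot=7, i=-1
j=0: 5≤7, i=0, swap(0,0) ⇒ 5 9 4 -1 8 0 7
j=1: 9>7, skip
j=2: 4≤7, i=1, swap(1,2) ⇒ 5 4 9 -1 8 0 7
j=3: -1≤7, i=2, swap(2,3) ⇒ 5 4 -1 9 8 0 7
(after j=3) arr = 5 4 -1 9 8 0 7

5 4 -1 9 8 0 7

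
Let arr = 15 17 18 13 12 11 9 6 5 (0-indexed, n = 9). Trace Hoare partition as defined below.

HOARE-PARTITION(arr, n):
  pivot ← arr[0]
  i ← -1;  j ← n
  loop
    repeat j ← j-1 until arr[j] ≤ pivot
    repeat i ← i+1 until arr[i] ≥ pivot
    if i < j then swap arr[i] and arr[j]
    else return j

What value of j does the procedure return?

5

pivot = arr[0] = 15; i = -1, j = 9
j→8 (arr[8]=5≤15), i→0 (arr[0]=15≥15); i<j, swap → 5 17 18 13 12 11 9 6 15
j→7 (arr[7]=6≤15), i→1 (arr[1]=17≥15); i<j, swap → 5 6 18 13 12 11 9 17 15
j→6 (arr[6]=9≤15), i→2 (arr[2]=18≥15); i<j, swap → 5 6 9 13 12 11 18 17 15
j→5, i→6; i≥j, return j=5. arr = 5 6 9 13 12 11 18 17 15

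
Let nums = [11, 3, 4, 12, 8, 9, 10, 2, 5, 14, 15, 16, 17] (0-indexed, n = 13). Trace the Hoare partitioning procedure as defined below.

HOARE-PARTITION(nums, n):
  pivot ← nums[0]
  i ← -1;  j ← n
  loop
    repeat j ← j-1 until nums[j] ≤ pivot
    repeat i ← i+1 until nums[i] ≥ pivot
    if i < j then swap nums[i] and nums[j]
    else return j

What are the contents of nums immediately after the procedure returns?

[5, 3, 4, 2, 8, 9, 10, 12, 11, 14, 15, 16, 17]

pivot=11
j stops at 8 (5), i stops at 0 (11); swap ⇒ [5, 3, 4, 12, 8, 9, 10, 2, 11, 14, 15, 16, 17]
j stops at 7 (2), i stops at 3 (12); swap ⇒ [5, 3, 4, 2, 8, 9, 10, 12, 11, 14, 15, 16, 17]
j stops at 6, i stops at 7; i≥j ⇒ return 6. nums=[5, 3, 4, 2, 8, 9, 10, 12, 11, 14, 15, 16, 17]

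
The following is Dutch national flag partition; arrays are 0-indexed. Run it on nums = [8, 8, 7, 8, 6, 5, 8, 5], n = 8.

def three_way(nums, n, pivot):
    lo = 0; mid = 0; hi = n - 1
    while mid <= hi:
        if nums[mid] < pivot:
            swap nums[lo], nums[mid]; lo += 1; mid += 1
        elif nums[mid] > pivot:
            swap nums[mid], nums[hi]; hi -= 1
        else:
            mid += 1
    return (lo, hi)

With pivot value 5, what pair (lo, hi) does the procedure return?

(0, 1)

lo=0 mid=0 hi=7
8>5: swap(0,7), hi=6 ⇒ [5, 8, 7, 8, 6, 5, 8, 8]
5=5: mid=1
8>5: swap(1,6), hi=5 ⇒ [5, 8, 7, 8, 6, 5, 8, 8]
8>5: swap(1,5), hi=4 ⇒ [5, 5, 7, 8, 6, 8, 8, 8]
5=5: mid=2
7>5: swap(2,4), hi=3 ⇒ [5, 5, 6, 8, 7, 8, 8, 8]
6>5: swap(2,3), hi=2 ⇒ [5, 5, 8, 6, 7, 8, 8, 8]
8>5: swap(2,2), hi=1 ⇒ [5, 5, 8, 6, 7, 8, 8, 8]
done. lo=0 hi=1; nums=[5, 5, 8, 6, 7, 8, 8, 8]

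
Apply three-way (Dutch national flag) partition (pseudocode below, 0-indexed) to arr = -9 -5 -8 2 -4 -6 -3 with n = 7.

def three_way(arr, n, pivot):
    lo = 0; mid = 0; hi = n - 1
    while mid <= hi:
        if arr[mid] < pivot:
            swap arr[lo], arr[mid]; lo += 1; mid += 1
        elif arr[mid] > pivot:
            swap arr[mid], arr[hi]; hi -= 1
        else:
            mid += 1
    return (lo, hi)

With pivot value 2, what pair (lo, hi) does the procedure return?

(6, 6)

pivot = 2; lo=0, mid=0, hi=6
arr[mid]=-9<2: swap arr[0],arr[0]; lo=1,mid=1 → -9 -5 -8 2 -4 -6 -3
arr[mid]=-5<2: swap arr[1],arr[1]; lo=2,mid=2 → -9 -5 -8 2 -4 -6 -3
arr[mid]=-8<2: swap arr[2],arr[2]; lo=3,mid=3 → -9 -5 -8 2 -4 -6 -3
arr[mid]=2=2: mid=4
arr[mid]=-4<2: swap arr[3],arr[4]; lo=4,mid=5 → -9 -5 -8 -4 2 -6 -3
arr[mid]=-6<2: swap arr[4],arr[5]; lo=5,mid=6 → -9 -5 -8 -4 -6 2 -3
arr[mid]=-3<2: swap arr[5],arr[6]; lo=6,mid=7 → -9 -5 -8 -4 -6 -3 2
end: lo=6, hi=6; arr = -9 -5 -8 -4 -6 -3 2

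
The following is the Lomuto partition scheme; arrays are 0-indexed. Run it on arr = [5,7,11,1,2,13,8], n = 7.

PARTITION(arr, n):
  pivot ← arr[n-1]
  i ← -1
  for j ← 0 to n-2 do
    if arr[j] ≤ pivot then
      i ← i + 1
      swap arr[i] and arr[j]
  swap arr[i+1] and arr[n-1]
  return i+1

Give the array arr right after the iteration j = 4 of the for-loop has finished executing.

pivot=8, i=-1
j=0: 5≤8, i=0, swap(0,0) ⇒ [5,7,11,1,2,13,8]
j=1: 7≤8, i=1, swap(1,1) ⇒ [5,7,11,1,2,13,8]
j=2: 11>8, skip
j=3: 1≤8, i=2, swap(2,3) ⇒ [5,7,1,11,2,13,8]
j=4: 2≤8, i=3, swap(3,4) ⇒ [5,7,1,2,11,13,8]
(after j=4) arr = [5,7,1,2,11,13,8]

[5,7,1,2,11,13,8]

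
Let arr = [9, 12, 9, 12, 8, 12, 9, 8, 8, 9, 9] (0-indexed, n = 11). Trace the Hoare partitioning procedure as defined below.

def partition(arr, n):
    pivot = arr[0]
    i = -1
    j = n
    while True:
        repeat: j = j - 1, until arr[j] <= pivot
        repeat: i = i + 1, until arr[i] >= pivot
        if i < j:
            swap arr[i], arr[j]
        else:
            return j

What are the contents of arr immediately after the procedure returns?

pivot=9
j stops at 10 (9), i stops at 0 (9); swap ⇒ [9, 12, 9, 12, 8, 12, 9, 8, 8, 9, 9]
j stops at 9 (9), i stops at 1 (12); swap ⇒ [9, 9, 9, 12, 8, 12, 9, 8, 8, 12, 9]
j stops at 8 (8), i stops at 2 (9); swap ⇒ [9, 9, 8, 12, 8, 12, 9, 8, 9, 12, 9]
j stops at 7 (8), i stops at 3 (12); swap ⇒ [9, 9, 8, 8, 8, 12, 9, 12, 9, 12, 9]
j stops at 6 (9), i stops at 5 (12); swap ⇒ [9, 9, 8, 8, 8, 9, 12, 12, 9, 12, 9]
j stops at 5, i stops at 6; i≥j ⇒ return 5. arr=[9, 9, 8, 8, 8, 9, 12, 12, 9, 12, 9]

[9, 9, 8, 8, 8, 9, 12, 12, 9, 12, 9]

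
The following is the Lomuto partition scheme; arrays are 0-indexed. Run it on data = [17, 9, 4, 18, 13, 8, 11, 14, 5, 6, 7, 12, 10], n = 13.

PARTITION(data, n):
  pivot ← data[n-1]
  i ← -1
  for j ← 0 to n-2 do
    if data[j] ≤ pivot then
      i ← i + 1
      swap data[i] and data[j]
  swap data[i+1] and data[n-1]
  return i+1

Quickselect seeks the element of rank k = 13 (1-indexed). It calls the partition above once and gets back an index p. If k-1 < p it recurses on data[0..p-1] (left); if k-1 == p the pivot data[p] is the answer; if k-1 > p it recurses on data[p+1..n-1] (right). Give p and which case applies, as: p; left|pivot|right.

pivot = data[12] = 10; i = -1
j=0: data[0]=17 > 10 → no swap
j=1: data[1]=9 ≤ 10 → i=0, swap data[0],data[1] → [9, 17, 4, 18, 13, 8, 11, 14, 5, 6, 7, 12, 10]
j=2: data[2]=4 ≤ 10 → i=1, swap data[1],data[2] → [9, 4, 17, 18, 13, 8, 11, 14, 5, 6, 7, 12, 10]
j=3: data[3]=18 > 10 → no swap
j=4: data[4]=13 > 10 → no swap
j=5: data[5]=8 ≤ 10 → i=2, swap data[2],data[5] → [9, 4, 8, 18, 13, 17, 11, 14, 5, 6, 7, 12, 10]
j=6: data[6]=11 > 10 → no swap
j=7: data[7]=14 > 10 → no swap
j=8: data[8]=5 ≤ 10 → i=3, swap data[3],data[8] → [9, 4, 8, 5, 13, 17, 11, 14, 18, 6, 7, 12, 10]
j=9: data[9]=6 ≤ 10 → i=4, swap data[4],data[9] → [9, 4, 8, 5, 6, 17, 11, 14, 18, 13, 7, 12, 10]
j=10: data[10]=7 ≤ 10 → i=5, swap data[5],data[10] → [9, 4, 8, 5, 6, 7, 11, 14, 18, 13, 17, 12, 10]
j=11: data[11]=12 > 10 → no swap
final swap data[6],data[12] → [9, 4, 8, 5, 6, 7, 10, 14, 18, 13, 17, 12, 11]; return 6
p = 6; k-1 = 12 > 6 ⇒ right

6; right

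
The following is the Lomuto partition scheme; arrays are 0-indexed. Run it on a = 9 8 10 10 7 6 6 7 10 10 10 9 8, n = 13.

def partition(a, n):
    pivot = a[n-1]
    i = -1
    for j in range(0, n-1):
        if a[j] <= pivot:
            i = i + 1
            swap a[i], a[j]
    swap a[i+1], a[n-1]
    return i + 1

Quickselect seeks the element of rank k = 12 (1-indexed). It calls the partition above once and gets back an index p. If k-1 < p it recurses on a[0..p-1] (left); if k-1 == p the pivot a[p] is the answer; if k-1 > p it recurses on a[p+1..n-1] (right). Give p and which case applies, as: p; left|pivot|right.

5; right

pivot = a[12] = 8; i = -1
j=0: a[0]=9 > 8 → no swap
j=1: a[1]=8 ≤ 8 → i=0, swap a[0],a[1] → 8 9 10 10 7 6 6 7 10 10 10 9 8
j=2: a[2]=10 > 8 → no swap
j=3: a[3]=10 > 8 → no swap
j=4: a[4]=7 ≤ 8 → i=1, swap a[1],a[4] → 8 7 10 10 9 6 6 7 10 10 10 9 8
j=5: a[5]=6 ≤ 8 → i=2, swap a[2],a[5] → 8 7 6 10 9 10 6 7 10 10 10 9 8
j=6: a[6]=6 ≤ 8 → i=3, swap a[3],a[6] → 8 7 6 6 9 10 10 7 10 10 10 9 8
j=7: a[7]=7 ≤ 8 → i=4, swap a[4],a[7] → 8 7 6 6 7 10 10 9 10 10 10 9 8
j=8: a[8]=10 > 8 → no swap
j=9: a[9]=10 > 8 → no swap
j=10: a[10]=10 > 8 → no swap
j=11: a[11]=9 > 8 → no swap
final swap a[5],a[12] → 8 7 6 6 7 8 10 9 10 10 10 9 10; return 5
p = 5; k-1 = 11 > 5 ⇒ right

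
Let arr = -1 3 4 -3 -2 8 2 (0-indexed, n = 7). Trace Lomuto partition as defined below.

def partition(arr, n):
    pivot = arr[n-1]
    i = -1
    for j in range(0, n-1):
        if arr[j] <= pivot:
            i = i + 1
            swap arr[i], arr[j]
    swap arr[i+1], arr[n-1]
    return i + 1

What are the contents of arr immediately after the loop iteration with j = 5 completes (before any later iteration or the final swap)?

pivot=2, i=-1
j=0: -1≤2, i=0, swap(0,0) ⇒ -1 3 4 -3 -2 8 2
j=1: 3>2, skip
j=2: 4>2, skip
j=3: -3≤2, i=1, swap(1,3) ⇒ -1 -3 4 3 -2 8 2
j=4: -2≤2, i=2, swap(2,4) ⇒ -1 -3 -2 3 4 8 2
j=5: 8>2, skip
(after j=5) arr = -1 -3 -2 3 4 8 2

-1 -3 -2 3 4 8 2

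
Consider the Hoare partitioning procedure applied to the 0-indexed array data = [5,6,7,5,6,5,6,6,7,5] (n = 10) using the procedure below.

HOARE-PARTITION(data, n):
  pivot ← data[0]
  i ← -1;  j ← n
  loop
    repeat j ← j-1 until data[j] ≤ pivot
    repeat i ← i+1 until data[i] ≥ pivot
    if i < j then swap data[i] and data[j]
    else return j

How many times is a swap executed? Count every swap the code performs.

3

pivot=5
j stops at 9 (5), i stops at 0 (5); swap ⇒ [5,6,7,5,6,5,6,6,7,5]
j stops at 5 (5), i stops at 1 (6); swap ⇒ [5,5,7,5,6,6,6,6,7,5]
j stops at 3 (5), i stops at 2 (7); swap ⇒ [5,5,5,7,6,6,6,6,7,5]
j stops at 2, i stops at 3; i≥j ⇒ return 2. data=[5,5,5,7,6,6,6,6,7,5]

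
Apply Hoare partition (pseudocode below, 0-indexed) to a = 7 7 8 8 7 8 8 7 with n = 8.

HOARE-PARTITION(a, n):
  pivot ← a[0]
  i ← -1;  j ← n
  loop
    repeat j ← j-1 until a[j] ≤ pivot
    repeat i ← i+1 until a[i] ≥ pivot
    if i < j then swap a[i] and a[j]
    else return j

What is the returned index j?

1

pivot = a[0] = 7; i = -1, j = 8
j→7 (a[7]=7≤7), i→0 (a[0]=7≥7); i<j, swap → 7 7 8 8 7 8 8 7
j→4 (a[4]=7≤7), i→1 (a[1]=7≥7); i<j, swap → 7 7 8 8 7 8 8 7
j→1, i→2; i≥j, return j=1. a = 7 7 8 8 7 8 8 7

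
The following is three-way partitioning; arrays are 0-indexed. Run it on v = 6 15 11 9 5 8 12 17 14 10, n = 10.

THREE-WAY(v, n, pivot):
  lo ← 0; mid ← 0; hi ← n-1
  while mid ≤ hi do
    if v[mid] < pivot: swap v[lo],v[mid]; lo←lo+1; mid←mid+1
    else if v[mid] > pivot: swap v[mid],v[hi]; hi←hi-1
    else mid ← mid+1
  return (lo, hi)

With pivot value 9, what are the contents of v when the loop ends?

pivot = 9; lo=0, mid=0, hi=9
v[mid]=6<9: swap v[0],v[0]; lo=1,mid=1 → 6 15 11 9 5 8 12 17 14 10
v[mid]=15>9: swap v[1],v[9]; hi=8 → 6 10 11 9 5 8 12 17 14 15
v[mid]=10>9: swap v[1],v[8]; hi=7 → 6 14 11 9 5 8 12 17 10 15
v[mid]=14>9: swap v[1],v[7]; hi=6 → 6 17 11 9 5 8 12 14 10 15
v[mid]=17>9: swap v[1],v[6]; hi=5 → 6 12 11 9 5 8 17 14 10 15
v[mid]=12>9: swap v[1],v[5]; hi=4 → 6 8 11 9 5 12 17 14 10 15
v[mid]=8<9: swap v[1],v[1]; lo=2,mid=2 → 6 8 11 9 5 12 17 14 10 15
v[mid]=11>9: swap v[2],v[4]; hi=3 → 6 8 5 9 11 12 17 14 10 15
v[mid]=5<9: swap v[2],v[2]; lo=3,mid=3 → 6 8 5 9 11 12 17 14 10 15
v[mid]=9=9: mid=4
end: lo=3, hi=3; v = 6 8 5 9 11 12 17 14 10 15

6 8 5 9 11 12 17 14 10 15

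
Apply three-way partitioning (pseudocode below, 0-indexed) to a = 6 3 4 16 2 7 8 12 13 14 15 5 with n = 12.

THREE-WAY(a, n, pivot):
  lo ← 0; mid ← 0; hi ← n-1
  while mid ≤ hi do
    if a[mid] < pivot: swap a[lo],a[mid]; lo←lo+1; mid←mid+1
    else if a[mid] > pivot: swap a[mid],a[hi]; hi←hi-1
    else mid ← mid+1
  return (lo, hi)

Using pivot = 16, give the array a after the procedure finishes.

pivot = 16; lo=0, mid=0, hi=11
a[mid]=6<16: swap a[0],a[0]; lo=1,mid=1 → 6 3 4 16 2 7 8 12 13 14 15 5
a[mid]=3<16: swap a[1],a[1]; lo=2,mid=2 → 6 3 4 16 2 7 8 12 13 14 15 5
a[mid]=4<16: swap a[2],a[2]; lo=3,mid=3 → 6 3 4 16 2 7 8 12 13 14 15 5
a[mid]=16=16: mid=4
a[mid]=2<16: swap a[3],a[4]; lo=4,mid=5 → 6 3 4 2 16 7 8 12 13 14 15 5
a[mid]=7<16: swap a[4],a[5]; lo=5,mid=6 → 6 3 4 2 7 16 8 12 13 14 15 5
a[mid]=8<16: swap a[5],a[6]; lo=6,mid=7 → 6 3 4 2 7 8 16 12 13 14 15 5
a[mid]=12<16: swap a[6],a[7]; lo=7,mid=8 → 6 3 4 2 7 8 12 16 13 14 15 5
a[mid]=13<16: swap a[7],a[8]; lo=8,mid=9 → 6 3 4 2 7 8 12 13 16 14 15 5
a[mid]=14<16: swap a[8],a[9]; lo=9,mid=10 → 6 3 4 2 7 8 12 13 14 16 15 5
a[mid]=15<16: swap a[9],a[10]; lo=10,mid=11 → 6 3 4 2 7 8 12 13 14 15 16 5
a[mid]=5<16: swap a[10],a[11]; lo=11,mid=12 → 6 3 4 2 7 8 12 13 14 15 5 16
end: lo=11, hi=11; a = 6 3 4 2 7 8 12 13 14 15 5 16

6 3 4 2 7 8 12 13 14 15 5 16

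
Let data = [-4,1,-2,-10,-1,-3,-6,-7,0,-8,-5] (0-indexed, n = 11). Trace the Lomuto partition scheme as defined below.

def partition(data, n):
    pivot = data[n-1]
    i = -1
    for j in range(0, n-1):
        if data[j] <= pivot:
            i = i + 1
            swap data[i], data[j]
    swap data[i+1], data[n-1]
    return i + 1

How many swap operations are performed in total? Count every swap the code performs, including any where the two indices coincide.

5

pivot=-5, i=-1
j=0: -4>-5, skip
j=1: 1>-5, skip
j=2: -2>-5, skip
j=3: -10≤-5, i=0, swap(0,3) ⇒ [-10,1,-2,-4,-1,-3,-6,-7,0,-8,-5]
j=4: -1>-5, skip
j=5: -3>-5, skip
j=6: -6≤-5, i=1, swap(1,6) ⇒ [-10,-6,-2,-4,-1,-3,1,-7,0,-8,-5]
j=7: -7≤-5, i=2, swap(2,7) ⇒ [-10,-6,-7,-4,-1,-3,1,-2,0,-8,-5]
j=8: 0>-5, skip
j=9: -8≤-5, i=3, swap(3,9) ⇒ [-10,-6,-7,-8,-1,-3,1,-2,0,-4,-5]
swap(4,10) ⇒ [-10,-6,-7,-8,-5,-3,1,-2,0,-4,-1]; return 4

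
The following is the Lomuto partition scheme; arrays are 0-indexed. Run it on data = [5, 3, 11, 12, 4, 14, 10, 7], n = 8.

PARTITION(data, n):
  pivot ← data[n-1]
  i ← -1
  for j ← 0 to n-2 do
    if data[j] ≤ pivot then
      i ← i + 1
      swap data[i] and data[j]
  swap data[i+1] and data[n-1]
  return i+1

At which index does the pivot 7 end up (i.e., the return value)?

3

pivot = data[7] = 7; i = -1
j=0: data[0]=5 ≤ 7 → i=0, swap data[0],data[0] (no change) → [5, 3, 11, 12, 4, 14, 10, 7]
j=1: data[1]=3 ≤ 7 → i=1, swap data[1],data[1] (no change) → [5, 3, 11, 12, 4, 14, 10, 7]
j=2: data[2]=11 > 7 → no swap
j=3: data[3]=12 > 7 → no swap
j=4: data[4]=4 ≤ 7 → i=2, swap data[2],data[4] → [5, 3, 4, 12, 11, 14, 10, 7]
j=5: data[5]=14 > 7 → no swap
j=6: data[6]=10 > 7 → no swap
final swap data[3],data[7] → [5, 3, 4, 7, 11, 14, 10, 12]; return 3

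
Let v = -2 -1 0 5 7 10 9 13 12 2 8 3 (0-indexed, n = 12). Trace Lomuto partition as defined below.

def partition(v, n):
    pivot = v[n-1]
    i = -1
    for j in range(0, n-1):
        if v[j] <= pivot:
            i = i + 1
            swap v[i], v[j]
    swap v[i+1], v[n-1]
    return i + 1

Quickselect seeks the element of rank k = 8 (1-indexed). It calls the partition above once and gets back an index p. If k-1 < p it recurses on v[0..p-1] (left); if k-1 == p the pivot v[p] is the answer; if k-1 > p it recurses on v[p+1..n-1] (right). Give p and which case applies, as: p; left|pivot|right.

pivot = v[11] = 3; i = -1
j=0: v[0]=-2 ≤ 3 → i=0, swap v[0],v[0] (no change) → -2 -1 0 5 7 10 9 13 12 2 8 3
j=1: v[1]=-1 ≤ 3 → i=1, swap v[1],v[1] (no change) → -2 -1 0 5 7 10 9 13 12 2 8 3
j=2: v[2]=0 ≤ 3 → i=2, swap v[2],v[2] (no change) → -2 -1 0 5 7 10 9 13 12 2 8 3
j=3: v[3]=5 > 3 → no swap
j=4: v[4]=7 > 3 → no swap
j=5: v[5]=10 > 3 → no swap
j=6: v[6]=9 > 3 → no swap
j=7: v[7]=13 > 3 → no swap
j=8: v[8]=12 > 3 → no swap
j=9: v[9]=2 ≤ 3 → i=3, swap v[3],v[9] → -2 -1 0 2 7 10 9 13 12 5 8 3
j=10: v[10]=8 > 3 → no swap
final swap v[4],v[11] → -2 -1 0 2 3 10 9 13 12 5 8 7; return 4
p = 4; k-1 = 7 > 4 ⇒ right

4; right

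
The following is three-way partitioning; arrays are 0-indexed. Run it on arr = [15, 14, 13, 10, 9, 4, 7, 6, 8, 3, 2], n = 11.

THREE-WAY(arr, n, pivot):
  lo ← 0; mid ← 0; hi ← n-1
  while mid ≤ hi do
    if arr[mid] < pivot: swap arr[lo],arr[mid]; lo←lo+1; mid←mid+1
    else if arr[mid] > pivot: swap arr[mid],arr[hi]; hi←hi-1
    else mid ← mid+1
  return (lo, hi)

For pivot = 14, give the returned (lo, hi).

(9, 9)

pivot = 14; lo=0, mid=0, hi=10
arr[mid]=15>14: swap arr[0],arr[10]; hi=9 → [2, 14, 13, 10, 9, 4, 7, 6, 8, 3, 15]
arr[mid]=2<14: swap arr[0],arr[0]; lo=1,mid=1 → [2, 14, 13, 10, 9, 4, 7, 6, 8, 3, 15]
arr[mid]=14=14: mid=2
arr[mid]=13<14: swap arr[1],arr[2]; lo=2,mid=3 → [2, 13, 14, 10, 9, 4, 7, 6, 8, 3, 15]
arr[mid]=10<14: swap arr[2],arr[3]; lo=3,mid=4 → [2, 13, 10, 14, 9, 4, 7, 6, 8, 3, 15]
arr[mid]=9<14: swap arr[3],arr[4]; lo=4,mid=5 → [2, 13, 10, 9, 14, 4, 7, 6, 8, 3, 15]
arr[mid]=4<14: swap arr[4],arr[5]; lo=5,mid=6 → [2, 13, 10, 9, 4, 14, 7, 6, 8, 3, 15]
arr[mid]=7<14: swap arr[5],arr[6]; lo=6,mid=7 → [2, 13, 10, 9, 4, 7, 14, 6, 8, 3, 15]
arr[mid]=6<14: swap arr[6],arr[7]; lo=7,mid=8 → [2, 13, 10, 9, 4, 7, 6, 14, 8, 3, 15]
arr[mid]=8<14: swap arr[7],arr[8]; lo=8,mid=9 → [2, 13, 10, 9, 4, 7, 6, 8, 14, 3, 15]
arr[mid]=3<14: swap arr[8],arr[9]; lo=9,mid=10 → [2, 13, 10, 9, 4, 7, 6, 8, 3, 14, 15]
end: lo=9, hi=9; arr = [2, 13, 10, 9, 4, 7, 6, 8, 3, 14, 15]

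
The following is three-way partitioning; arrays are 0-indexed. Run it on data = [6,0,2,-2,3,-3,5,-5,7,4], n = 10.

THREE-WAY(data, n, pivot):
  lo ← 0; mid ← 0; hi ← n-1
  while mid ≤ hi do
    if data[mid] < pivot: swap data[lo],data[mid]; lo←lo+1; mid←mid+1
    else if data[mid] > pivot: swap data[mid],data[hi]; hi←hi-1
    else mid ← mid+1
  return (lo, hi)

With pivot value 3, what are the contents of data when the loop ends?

pivot = 3; lo=0, mid=0, hi=9
data[mid]=6>3: swap data[0],data[9]; hi=8 → [4,0,2,-2,3,-3,5,-5,7,6]
data[mid]=4>3: swap data[0],data[8]; hi=7 → [7,0,2,-2,3,-3,5,-5,4,6]
data[mid]=7>3: swap data[0],data[7]; hi=6 → [-5,0,2,-2,3,-3,5,7,4,6]
data[mid]=-5<3: swap data[0],data[0]; lo=1,mid=1 → [-5,0,2,-2,3,-3,5,7,4,6]
data[mid]=0<3: swap data[1],data[1]; lo=2,mid=2 → [-5,0,2,-2,3,-3,5,7,4,6]
data[mid]=2<3: swap data[2],data[2]; lo=3,mid=3 → [-5,0,2,-2,3,-3,5,7,4,6]
data[mid]=-2<3: swap data[3],data[3]; lo=4,mid=4 → [-5,0,2,-2,3,-3,5,7,4,6]
data[mid]=3=3: mid=5
data[mid]=-3<3: swap data[4],data[5]; lo=5,mid=6 → [-5,0,2,-2,-3,3,5,7,4,6]
data[mid]=5>3: swap data[6],data[6]; hi=5 → [-5,0,2,-2,-3,3,5,7,4,6]
end: lo=5, hi=5; data = [-5,0,2,-2,-3,3,5,7,4,6]

[-5,0,2,-2,-3,3,5,7,4,6]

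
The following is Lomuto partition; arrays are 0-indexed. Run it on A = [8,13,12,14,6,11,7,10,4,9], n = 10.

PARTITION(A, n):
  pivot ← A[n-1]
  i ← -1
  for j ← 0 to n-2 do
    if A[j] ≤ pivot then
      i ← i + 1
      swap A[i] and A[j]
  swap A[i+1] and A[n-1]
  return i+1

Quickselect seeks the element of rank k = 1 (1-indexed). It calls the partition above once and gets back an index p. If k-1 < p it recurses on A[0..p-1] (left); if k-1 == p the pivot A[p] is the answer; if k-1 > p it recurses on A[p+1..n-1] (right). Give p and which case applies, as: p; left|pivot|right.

pivot=9, i=-1
j=0: 8≤9, i=0, swap(0,0) ⇒ [8,13,12,14,6,11,7,10,4,9]
j=1: 13>9, skip
j=2: 12>9, skip
j=3: 14>9, skip
j=4: 6≤9, i=1, swap(1,4) ⇒ [8,6,12,14,13,11,7,10,4,9]
j=5: 11>9, skip
j=6: 7≤9, i=2, swap(2,6) ⇒ [8,6,7,14,13,11,12,10,4,9]
j=7: 10>9, skip
j=8: 4≤9, i=3, swap(3,8) ⇒ [8,6,7,4,13,11,12,10,14,9]
swap(4,9) ⇒ [8,6,7,4,9,11,12,10,14,13]; return 4
p = 4; k-1 = 0 < 4 ⇒ left

4; left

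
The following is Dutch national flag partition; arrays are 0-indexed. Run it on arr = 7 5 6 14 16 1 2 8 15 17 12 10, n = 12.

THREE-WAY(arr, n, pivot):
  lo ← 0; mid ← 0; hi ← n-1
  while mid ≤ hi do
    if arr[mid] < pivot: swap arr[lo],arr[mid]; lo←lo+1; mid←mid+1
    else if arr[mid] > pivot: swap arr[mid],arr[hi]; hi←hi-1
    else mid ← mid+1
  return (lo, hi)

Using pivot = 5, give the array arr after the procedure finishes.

2 1 5 16 14 6 8 15 17 12 10 7

lo=0 mid=0 hi=11
7>5: swap(0,11), hi=10 ⇒ 10 5 6 14 16 1 2 8 15 17 12 7
10>5: swap(0,10), hi=9 ⇒ 12 5 6 14 16 1 2 8 15 17 10 7
12>5: swap(0,9), hi=8 ⇒ 17 5 6 14 16 1 2 8 15 12 10 7
17>5: swap(0,8), hi=7 ⇒ 15 5 6 14 16 1 2 8 17 12 10 7
15>5: swap(0,7), hi=6 ⇒ 8 5 6 14 16 1 2 15 17 12 10 7
8>5: swap(0,6), hi=5 ⇒ 2 5 6 14 16 1 8 15 17 12 10 7
2<5: swap(0,0), lo=1 mid=1 ⇒ 2 5 6 14 16 1 8 15 17 12 10 7
5=5: mid=2
6>5: swap(2,5), hi=4 ⇒ 2 5 1 14 16 6 8 15 17 12 10 7
1<5: swap(1,2), lo=2 mid=3 ⇒ 2 1 5 14 16 6 8 15 17 12 10 7
14>5: swap(3,4), hi=3 ⇒ 2 1 5 16 14 6 8 15 17 12 10 7
16>5: swap(3,3), hi=2 ⇒ 2 1 5 16 14 6 8 15 17 12 10 7
done. lo=2 hi=2; arr=2 1 5 16 14 6 8 15 17 12 10 7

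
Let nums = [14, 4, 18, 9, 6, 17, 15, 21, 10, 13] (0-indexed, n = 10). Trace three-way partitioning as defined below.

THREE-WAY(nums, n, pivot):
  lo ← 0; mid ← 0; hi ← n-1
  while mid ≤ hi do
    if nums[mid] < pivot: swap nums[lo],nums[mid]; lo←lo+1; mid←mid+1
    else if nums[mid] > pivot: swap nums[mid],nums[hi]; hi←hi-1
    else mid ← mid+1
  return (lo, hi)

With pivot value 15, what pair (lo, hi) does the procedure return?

(6, 6)

pivot = 15; lo=0, mid=0, hi=9
nums[mid]=14<15: swap nums[0],nums[0]; lo=1,mid=1 → [14, 4, 18, 9, 6, 17, 15, 21, 10, 13]
nums[mid]=4<15: swap nums[1],nums[1]; lo=2,mid=2 → [14, 4, 18, 9, 6, 17, 15, 21, 10, 13]
nums[mid]=18>15: swap nums[2],nums[9]; hi=8 → [14, 4, 13, 9, 6, 17, 15, 21, 10, 18]
nums[mid]=13<15: swap nums[2],nums[2]; lo=3,mid=3 → [14, 4, 13, 9, 6, 17, 15, 21, 10, 18]
nums[mid]=9<15: swap nums[3],nums[3]; lo=4,mid=4 → [14, 4, 13, 9, 6, 17, 15, 21, 10, 18]
nums[mid]=6<15: swap nums[4],nums[4]; lo=5,mid=5 → [14, 4, 13, 9, 6, 17, 15, 21, 10, 18]
nums[mid]=17>15: swap nums[5],nums[8]; hi=7 → [14, 4, 13, 9, 6, 10, 15, 21, 17, 18]
nums[mid]=10<15: swap nums[5],nums[5]; lo=6,mid=6 → [14, 4, 13, 9, 6, 10, 15, 21, 17, 18]
nums[mid]=15=15: mid=7
nums[mid]=21>15: swap nums[7],nums[7]; hi=6 → [14, 4, 13, 9, 6, 10, 15, 21, 17, 18]
end: lo=6, hi=6; nums = [14, 4, 13, 9, 6, 10, 15, 21, 17, 18]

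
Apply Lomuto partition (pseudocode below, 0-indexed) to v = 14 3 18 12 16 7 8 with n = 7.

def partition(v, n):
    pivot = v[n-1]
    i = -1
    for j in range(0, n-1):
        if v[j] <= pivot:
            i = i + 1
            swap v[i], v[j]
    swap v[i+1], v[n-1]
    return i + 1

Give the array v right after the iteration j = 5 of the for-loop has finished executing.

3 7 18 12 16 14 8

pivot = v[6] = 8; i = -1
j=0: v[0]=14 > 8 → no swap
j=1: v[1]=3 ≤ 8 → i=0, swap v[0],v[1] → 3 14 18 12 16 7 8
j=2: v[2]=18 > 8 → no swap
j=3: v[3]=12 > 8 → no swap
j=4: v[4]=16 > 8 → no swap
j=5: v[5]=7 ≤ 8 → i=1, swap v[1],v[5] → 3 7 18 12 16 14 8
(after j=5) v = 3 7 18 12 16 14 8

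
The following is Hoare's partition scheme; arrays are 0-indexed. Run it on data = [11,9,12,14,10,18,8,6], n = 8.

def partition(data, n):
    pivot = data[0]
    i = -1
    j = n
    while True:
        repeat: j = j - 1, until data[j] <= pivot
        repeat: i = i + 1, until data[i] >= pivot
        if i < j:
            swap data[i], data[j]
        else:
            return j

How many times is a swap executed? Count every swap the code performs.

pivot = data[0] = 11; i = -1, j = 8
j→7 (data[7]=6≤11), i→0 (data[0]=11≥11); i<j, swap → [6,9,12,14,10,18,8,11]
j→6 (data[6]=8≤11), i→2 (data[2]=12≥11); i<j, swap → [6,9,8,14,10,18,12,11]
j→4 (data[4]=10≤11), i→3 (data[3]=14≥11); i<j, swap → [6,9,8,10,14,18,12,11]
j→3, i→4; i≥j, return j=3. data = [6,9,8,10,14,18,12,11]

3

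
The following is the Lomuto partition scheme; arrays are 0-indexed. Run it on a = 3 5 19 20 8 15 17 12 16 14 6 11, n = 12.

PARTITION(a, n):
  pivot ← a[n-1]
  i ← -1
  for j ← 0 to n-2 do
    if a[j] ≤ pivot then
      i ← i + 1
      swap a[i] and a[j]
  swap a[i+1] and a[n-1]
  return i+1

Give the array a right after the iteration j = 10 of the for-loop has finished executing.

3 5 8 6 19 15 17 12 16 14 20 11

pivot = a[11] = 11; i = -1
j=0: a[0]=3 ≤ 11 → i=0, swap a[0],a[0] (no change) → 3 5 19 20 8 15 17 12 16 14 6 11
j=1: a[1]=5 ≤ 11 → i=1, swap a[1],a[1] (no change) → 3 5 19 20 8 15 17 12 16 14 6 11
j=2: a[2]=19 > 11 → no swap
j=3: a[3]=20 > 11 → no swap
j=4: a[4]=8 ≤ 11 → i=2, swap a[2],a[4] → 3 5 8 20 19 15 17 12 16 14 6 11
j=5: a[5]=15 > 11 → no swap
j=6: a[6]=17 > 11 → no swap
j=7: a[7]=12 > 11 → no swap
j=8: a[8]=16 > 11 → no swap
j=9: a[9]=14 > 11 → no swap
j=10: a[10]=6 ≤ 11 → i=3, swap a[3],a[10] → 3 5 8 6 19 15 17 12 16 14 20 11
(after j=10) a = 3 5 8 6 19 15 17 12 16 14 20 11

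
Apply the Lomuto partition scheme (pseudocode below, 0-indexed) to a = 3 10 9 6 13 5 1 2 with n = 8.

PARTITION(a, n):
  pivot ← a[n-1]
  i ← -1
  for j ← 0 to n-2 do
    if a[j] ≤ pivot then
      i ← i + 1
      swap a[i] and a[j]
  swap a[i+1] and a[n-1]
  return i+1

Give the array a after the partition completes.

pivot=2, i=-1
j=0: 3>2, skip
j=1: 10>2, skip
j=2: 9>2, skip
j=3: 6>2, skip
j=4: 13>2, skip
j=5: 5>2, skip
j=6: 1≤2, i=0, swap(0,6) ⇒ 1 10 9 6 13 5 3 2
swap(1,7) ⇒ 1 2 9 6 13 5 3 10; return 1

1 2 9 6 13 5 3 10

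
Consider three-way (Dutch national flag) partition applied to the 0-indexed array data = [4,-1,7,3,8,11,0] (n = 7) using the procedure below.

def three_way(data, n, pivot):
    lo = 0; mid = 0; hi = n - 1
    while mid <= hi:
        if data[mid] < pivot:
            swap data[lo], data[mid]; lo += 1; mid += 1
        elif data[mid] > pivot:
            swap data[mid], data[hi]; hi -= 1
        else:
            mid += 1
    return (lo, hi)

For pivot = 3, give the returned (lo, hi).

(2, 2)

lo=0 mid=0 hi=6
4>3: swap(0,6), hi=5 ⇒ [0,-1,7,3,8,11,4]
0<3: swap(0,0), lo=1 mid=1 ⇒ [0,-1,7,3,8,11,4]
-1<3: swap(1,1), lo=2 mid=2 ⇒ [0,-1,7,3,8,11,4]
7>3: swap(2,5), hi=4 ⇒ [0,-1,11,3,8,7,4]
11>3: swap(2,4), hi=3 ⇒ [0,-1,8,3,11,7,4]
8>3: swap(2,3), hi=2 ⇒ [0,-1,3,8,11,7,4]
3=3: mid=3
done. lo=2 hi=2; data=[0,-1,3,8,11,7,4]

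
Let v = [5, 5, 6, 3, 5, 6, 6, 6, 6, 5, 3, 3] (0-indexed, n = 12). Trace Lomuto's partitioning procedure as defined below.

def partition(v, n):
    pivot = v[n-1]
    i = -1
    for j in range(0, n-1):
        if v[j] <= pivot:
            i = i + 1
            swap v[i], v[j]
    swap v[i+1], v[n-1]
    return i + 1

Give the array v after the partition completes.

pivot=3, i=-1
j=0: 5>3, skip
j=1: 5>3, skip
j=2: 6>3, skip
j=3: 3≤3, i=0, swap(0,3) ⇒ [3, 5, 6, 5, 5, 6, 6, 6, 6, 5, 3, 3]
j=4: 5>3, skip
j=5: 6>3, skip
j=6: 6>3, skip
j=7: 6>3, skip
j=8: 6>3, skip
j=9: 5>3, skip
j=10: 3≤3, i=1, swap(1,10) ⇒ [3, 3, 6, 5, 5, 6, 6, 6, 6, 5, 5, 3]
swap(2,11) ⇒ [3, 3, 3, 5, 5, 6, 6, 6, 6, 5, 5, 6]; return 2

[3, 3, 3, 5, 5, 6, 6, 6, 6, 5, 5, 6]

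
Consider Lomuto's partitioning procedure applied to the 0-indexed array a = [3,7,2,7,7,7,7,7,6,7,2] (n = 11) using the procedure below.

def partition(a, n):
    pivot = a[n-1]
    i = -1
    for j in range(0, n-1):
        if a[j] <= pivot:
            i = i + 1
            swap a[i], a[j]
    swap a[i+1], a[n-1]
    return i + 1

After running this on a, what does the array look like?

pivot = a[10] = 2; i = -1
j=0: a[0]=3 > 2 → no swap
j=1: a[1]=7 > 2 → no swap
j=2: a[2]=2 ≤ 2 → i=0, swap a[0],a[2] → [2,7,3,7,7,7,7,7,6,7,2]
j=3: a[3]=7 > 2 → no swap
j=4: a[4]=7 > 2 → no swap
j=5: a[5]=7 > 2 → no swap
j=6: a[6]=7 > 2 → no swap
j=7: a[7]=7 > 2 → no swap
j=8: a[8]=6 > 2 → no swap
j=9: a[9]=7 > 2 → no swap
final swap a[1],a[10] → [2,2,3,7,7,7,7,7,6,7,7]; return 1

[2,2,3,7,7,7,7,7,6,7,7]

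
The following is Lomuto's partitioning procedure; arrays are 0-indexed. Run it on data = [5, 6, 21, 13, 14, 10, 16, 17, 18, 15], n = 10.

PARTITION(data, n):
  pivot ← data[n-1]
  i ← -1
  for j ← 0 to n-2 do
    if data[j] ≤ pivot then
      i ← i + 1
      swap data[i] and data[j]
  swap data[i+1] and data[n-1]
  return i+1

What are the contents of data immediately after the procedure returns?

[5, 6, 13, 14, 10, 15, 16, 17, 18, 21]

pivot=15, i=-1
j=0: 5≤15, i=0, swap(0,0) ⇒ [5, 6, 21, 13, 14, 10, 16, 17, 18, 15]
j=1: 6≤15, i=1, swap(1,1) ⇒ [5, 6, 21, 13, 14, 10, 16, 17, 18, 15]
j=2: 21>15, skip
j=3: 13≤15, i=2, swap(2,3) ⇒ [5, 6, 13, 21, 14, 10, 16, 17, 18, 15]
j=4: 14≤15, i=3, swap(3,4) ⇒ [5, 6, 13, 14, 21, 10, 16, 17, 18, 15]
j=5: 10≤15, i=4, swap(4,5) ⇒ [5, 6, 13, 14, 10, 21, 16, 17, 18, 15]
j=6: 16>15, skip
j=7: 17>15, skip
j=8: 18>15, skip
swap(5,9) ⇒ [5, 6, 13, 14, 10, 15, 16, 17, 18, 21]; return 5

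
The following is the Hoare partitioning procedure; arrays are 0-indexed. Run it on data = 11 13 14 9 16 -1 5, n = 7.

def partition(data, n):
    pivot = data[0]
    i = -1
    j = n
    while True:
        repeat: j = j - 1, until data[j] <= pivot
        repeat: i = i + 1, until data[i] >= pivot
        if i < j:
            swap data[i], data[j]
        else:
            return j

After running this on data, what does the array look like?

5 -1 9 14 16 13 11

pivot=11
j stops at 6 (5), i stops at 0 (11); swap ⇒ 5 13 14 9 16 -1 11
j stops at 5 (-1), i stops at 1 (13); swap ⇒ 5 -1 14 9 16 13 11
j stops at 3 (9), i stops at 2 (14); swap ⇒ 5 -1 9 14 16 13 11
j stops at 2, i stops at 3; i≥j ⇒ return 2. data=5 -1 9 14 16 13 11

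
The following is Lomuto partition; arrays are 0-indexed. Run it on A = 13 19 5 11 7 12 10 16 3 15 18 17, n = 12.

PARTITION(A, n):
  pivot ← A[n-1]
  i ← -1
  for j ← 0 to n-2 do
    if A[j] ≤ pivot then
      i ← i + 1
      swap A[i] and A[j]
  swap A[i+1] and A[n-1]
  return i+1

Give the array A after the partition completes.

13 5 11 7 12 10 16 3 15 17 18 19

pivot = A[11] = 17; i = -1
j=0: A[0]=13 ≤ 17 → i=0, swap A[0],A[0] (no change) → 13 19 5 11 7 12 10 16 3 15 18 17
j=1: A[1]=19 > 17 → no swap
j=2: A[2]=5 ≤ 17 → i=1, swap A[1],A[2] → 13 5 19 11 7 12 10 16 3 15 18 17
j=3: A[3]=11 ≤ 17 → i=2, swap A[2],A[3] → 13 5 11 19 7 12 10 16 3 15 18 17
j=4: A[4]=7 ≤ 17 → i=3, swap A[3],A[4] → 13 5 11 7 19 12 10 16 3 15 18 17
j=5: A[5]=12 ≤ 17 → i=4, swap A[4],A[5] → 13 5 11 7 12 19 10 16 3 15 18 17
j=6: A[6]=10 ≤ 17 → i=5, swap A[5],A[6] → 13 5 11 7 12 10 19 16 3 15 18 17
j=7: A[7]=16 ≤ 17 → i=6, swap A[6],A[7] → 13 5 11 7 12 10 16 19 3 15 18 17
j=8: A[8]=3 ≤ 17 → i=7, swap A[7],A[8] → 13 5 11 7 12 10 16 3 19 15 18 17
j=9: A[9]=15 ≤ 17 → i=8, swap A[8],A[9] → 13 5 11 7 12 10 16 3 15 19 18 17
j=10: A[10]=18 > 17 → no swap
final swap A[9],A[11] → 13 5 11 7 12 10 16 3 15 17 18 19; return 9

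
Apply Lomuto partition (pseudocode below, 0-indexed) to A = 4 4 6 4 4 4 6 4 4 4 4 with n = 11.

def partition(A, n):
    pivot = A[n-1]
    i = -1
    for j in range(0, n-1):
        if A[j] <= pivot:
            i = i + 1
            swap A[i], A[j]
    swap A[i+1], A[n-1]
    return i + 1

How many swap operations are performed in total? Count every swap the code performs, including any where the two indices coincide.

9

pivot = A[10] = 4; i = -1
j=0: A[0]=4 ≤ 4 → i=0, swap A[0],A[0] (no change) → 4 4 6 4 4 4 6 4 4 4 4
j=1: A[1]=4 ≤ 4 → i=1, swap A[1],A[1] (no change) → 4 4 6 4 4 4 6 4 4 4 4
j=2: A[2]=6 > 4 → no swap
j=3: A[3]=4 ≤ 4 → i=2, swap A[2],A[3] → 4 4 4 6 4 4 6 4 4 4 4
j=4: A[4]=4 ≤ 4 → i=3, swap A[3],A[4] → 4 4 4 4 6 4 6 4 4 4 4
j=5: A[5]=4 ≤ 4 → i=4, swap A[4],A[5] → 4 4 4 4 4 6 6 4 4 4 4
j=6: A[6]=6 > 4 → no swap
j=7: A[7]=4 ≤ 4 → i=5, swap A[5],A[7] → 4 4 4 4 4 4 6 6 4 4 4
j=8: A[8]=4 ≤ 4 → i=6, swap A[6],A[8] → 4 4 4 4 4 4 4 6 6 4 4
j=9: A[9]=4 ≤ 4 → i=7, swap A[7],A[9] → 4 4 4 4 4 4 4 4 6 6 4
final swap A[8],A[10] → 4 4 4 4 4 4 4 4 4 6 6; return 8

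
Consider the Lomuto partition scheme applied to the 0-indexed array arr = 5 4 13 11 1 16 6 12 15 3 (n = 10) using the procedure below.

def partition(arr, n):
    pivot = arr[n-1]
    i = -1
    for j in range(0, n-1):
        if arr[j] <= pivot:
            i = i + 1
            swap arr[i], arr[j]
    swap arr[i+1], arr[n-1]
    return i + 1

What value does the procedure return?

1

pivot=3, i=-1
j=0: 5>3, skip
j=1: 4>3, skip
j=2: 13>3, skip
j=3: 11>3, skip
j=4: 1≤3, i=0, swap(0,4) ⇒ 1 4 13 11 5 16 6 12 15 3
j=5: 16>3, skip
j=6: 6>3, skip
j=7: 12>3, skip
j=8: 15>3, skip
swap(1,9) ⇒ 1 3 13 11 5 16 6 12 15 4; return 1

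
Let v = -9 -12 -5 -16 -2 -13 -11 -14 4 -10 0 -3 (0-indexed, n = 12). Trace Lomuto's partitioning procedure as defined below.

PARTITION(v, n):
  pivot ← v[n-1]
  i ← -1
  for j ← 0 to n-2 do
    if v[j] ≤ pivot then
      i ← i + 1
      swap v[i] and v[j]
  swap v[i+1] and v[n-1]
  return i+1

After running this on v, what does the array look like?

-9 -12 -5 -16 -13 -11 -14 -10 -3 -2 0 4

pivot = v[11] = -3; i = -1
j=0: v[0]=-9 ≤ -3 → i=0, swap v[0],v[0] (no change) → -9 -12 -5 -16 -2 -13 -11 -14 4 -10 0 -3
j=1: v[1]=-12 ≤ -3 → i=1, swap v[1],v[1] (no change) → -9 -12 -5 -16 -2 -13 -11 -14 4 -10 0 -3
j=2: v[2]=-5 ≤ -3 → i=2, swap v[2],v[2] (no change) → -9 -12 -5 -16 -2 -13 -11 -14 4 -10 0 -3
j=3: v[3]=-16 ≤ -3 → i=3, swap v[3],v[3] (no change) → -9 -12 -5 -16 -2 -13 -11 -14 4 -10 0 -3
j=4: v[4]=-2 > -3 → no swap
j=5: v[5]=-13 ≤ -3 → i=4, swap v[4],v[5] → -9 -12 -5 -16 -13 -2 -11 -14 4 -10 0 -3
j=6: v[6]=-11 ≤ -3 → i=5, swap v[5],v[6] → -9 -12 -5 -16 -13 -11 -2 -14 4 -10 0 -3
j=7: v[7]=-14 ≤ -3 → i=6, swap v[6],v[7] → -9 -12 -5 -16 -13 -11 -14 -2 4 -10 0 -3
j=8: v[8]=4 > -3 → no swap
j=9: v[9]=-10 ≤ -3 → i=7, swap v[7],v[9] → -9 -12 -5 -16 -13 -11 -14 -10 4 -2 0 -3
j=10: v[10]=0 > -3 → no swap
final swap v[8],v[11] → -9 -12 -5 -16 -13 -11 -14 -10 -3 -2 0 4; return 8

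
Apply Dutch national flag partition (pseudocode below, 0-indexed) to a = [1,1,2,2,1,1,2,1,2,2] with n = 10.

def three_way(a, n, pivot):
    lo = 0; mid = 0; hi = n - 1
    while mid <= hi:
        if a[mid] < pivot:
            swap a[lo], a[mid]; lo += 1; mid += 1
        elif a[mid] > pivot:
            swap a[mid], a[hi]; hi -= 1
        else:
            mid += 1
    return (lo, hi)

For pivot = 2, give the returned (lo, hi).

(5, 9)

lo=0 mid=0 hi=9
1<2: swap(0,0), lo=1 mid=1 ⇒ [1,1,2,2,1,1,2,1,2,2]
1<2: swap(1,1), lo=2 mid=2 ⇒ [1,1,2,2,1,1,2,1,2,2]
2=2: mid=3
2=2: mid=4
1<2: swap(2,4), lo=3 mid=5 ⇒ [1,1,1,2,2,1,2,1,2,2]
1<2: swap(3,5), lo=4 mid=6 ⇒ [1,1,1,1,2,2,2,1,2,2]
2=2: mid=7
1<2: swap(4,7), lo=5 mid=8 ⇒ [1,1,1,1,1,2,2,2,2,2]
2=2: mid=9
2=2: mid=10
done. lo=5 hi=9; a=[1,1,1,1,1,2,2,2,2,2]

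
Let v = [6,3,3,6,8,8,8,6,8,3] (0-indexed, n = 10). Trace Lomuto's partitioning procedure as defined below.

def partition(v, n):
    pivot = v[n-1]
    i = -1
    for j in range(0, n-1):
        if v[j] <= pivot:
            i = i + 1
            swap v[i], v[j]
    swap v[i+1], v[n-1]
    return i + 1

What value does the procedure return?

pivot = v[9] = 3; i = -1
j=0: v[0]=6 > 3 → no swap
j=1: v[1]=3 ≤ 3 → i=0, swap v[0],v[1] → [3,6,3,6,8,8,8,6,8,3]
j=2: v[2]=3 ≤ 3 → i=1, swap v[1],v[2] → [3,3,6,6,8,8,8,6,8,3]
j=3: v[3]=6 > 3 → no swap
j=4: v[4]=8 > 3 → no swap
j=5: v[5]=8 > 3 → no swap
j=6: v[6]=8 > 3 → no swap
j=7: v[7]=6 > 3 → no swap
j=8: v[8]=8 > 3 → no swap
final swap v[2],v[9] → [3,3,3,6,8,8,8,6,8,6]; return 2

2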